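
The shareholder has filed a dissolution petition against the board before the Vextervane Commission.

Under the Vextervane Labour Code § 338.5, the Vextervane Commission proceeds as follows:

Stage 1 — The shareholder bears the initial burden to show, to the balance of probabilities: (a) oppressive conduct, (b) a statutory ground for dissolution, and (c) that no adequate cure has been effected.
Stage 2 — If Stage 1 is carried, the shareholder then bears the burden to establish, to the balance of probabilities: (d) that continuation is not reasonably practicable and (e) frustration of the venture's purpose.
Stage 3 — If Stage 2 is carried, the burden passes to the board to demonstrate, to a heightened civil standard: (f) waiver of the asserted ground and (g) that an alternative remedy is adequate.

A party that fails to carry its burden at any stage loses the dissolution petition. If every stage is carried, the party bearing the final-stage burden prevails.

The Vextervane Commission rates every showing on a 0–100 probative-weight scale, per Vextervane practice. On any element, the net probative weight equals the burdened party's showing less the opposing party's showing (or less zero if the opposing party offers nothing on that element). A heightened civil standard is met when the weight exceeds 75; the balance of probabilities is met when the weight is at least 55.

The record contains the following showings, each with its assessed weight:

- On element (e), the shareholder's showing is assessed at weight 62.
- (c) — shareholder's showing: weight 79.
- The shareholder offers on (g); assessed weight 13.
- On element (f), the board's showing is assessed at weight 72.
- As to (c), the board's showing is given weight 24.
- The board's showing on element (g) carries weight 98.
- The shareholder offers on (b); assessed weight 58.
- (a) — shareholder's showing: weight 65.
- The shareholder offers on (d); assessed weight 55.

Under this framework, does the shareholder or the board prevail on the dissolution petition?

At Stage 1 the shareholder must meet the balance of probabilities (weight is at least 55): on (a) the weight is 65, which does reach 55, so (a) meets the standard; on (b) the weight is 58, which does reach 55, so (b) meets the standard; on (c) the weight is 79 less the opposing 24 gives net 55, which does reach 55, so (c) meets the standard.
  Stage 1 carried; the burden remains with the shareholder.
At Stage 2 the shareholder must meet the balance of probabilities (weight is at least 55): on (d) the weight is 55, which does reach 55, so (d) meets the standard; on (e) the weight is 62, ≥ 55, so (e) meets the standard.
  The shareholder carries Stage 2; the board now bears the burden.
At Stage 3 the board must meet a heightened civil standard (weight exceeds 75): on (f) the weight is 72, which does not exceed 75, so (f) does not meet the standard; on (g) the weight is 98 less the opposing 13 gives net 85, which does exceed 75, so (g) meets the standard.
  Not every element is met, so the board fails to carry Stage 3.
The analysis ends at Stage 3; the shareholder prevails.

shareholder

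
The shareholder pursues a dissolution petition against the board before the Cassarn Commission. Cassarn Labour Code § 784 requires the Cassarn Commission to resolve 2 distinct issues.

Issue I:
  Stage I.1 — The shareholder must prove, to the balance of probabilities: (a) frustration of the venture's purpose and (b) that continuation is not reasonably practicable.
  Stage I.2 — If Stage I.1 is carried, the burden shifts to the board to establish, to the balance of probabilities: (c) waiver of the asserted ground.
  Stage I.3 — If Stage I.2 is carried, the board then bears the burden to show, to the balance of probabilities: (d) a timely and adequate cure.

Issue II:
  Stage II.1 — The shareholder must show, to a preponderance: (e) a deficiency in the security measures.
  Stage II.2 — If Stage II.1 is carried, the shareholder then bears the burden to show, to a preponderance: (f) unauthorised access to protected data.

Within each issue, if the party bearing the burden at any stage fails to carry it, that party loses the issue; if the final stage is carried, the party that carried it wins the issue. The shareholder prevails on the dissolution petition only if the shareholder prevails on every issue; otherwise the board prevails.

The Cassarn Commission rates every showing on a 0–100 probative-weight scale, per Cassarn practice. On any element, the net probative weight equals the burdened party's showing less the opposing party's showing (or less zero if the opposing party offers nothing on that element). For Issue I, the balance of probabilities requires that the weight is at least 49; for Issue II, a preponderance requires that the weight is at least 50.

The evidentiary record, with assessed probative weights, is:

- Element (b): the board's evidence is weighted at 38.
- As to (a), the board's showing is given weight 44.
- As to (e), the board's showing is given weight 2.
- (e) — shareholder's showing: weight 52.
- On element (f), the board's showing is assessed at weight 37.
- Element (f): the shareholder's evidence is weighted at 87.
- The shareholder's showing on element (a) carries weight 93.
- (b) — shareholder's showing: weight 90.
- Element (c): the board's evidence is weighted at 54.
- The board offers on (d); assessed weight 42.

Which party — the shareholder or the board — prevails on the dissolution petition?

shareholder

— Issue I —
Stage I.1 — burden on shareholder; standard: the balance of probabilities (weight is at least 49).
    (a): 93 − 44 = 49 ≥ 49 [met]
    (b): 90 − 38 = 52 ≥ 49 [met]
  Stage I.1 carried; the burden shifts to the board.
Stage I.2 — burden on board; standard: the balance of probabilities (weight is at least 49).
    (c): 54 ≥ 49 [met]
  All elements met. The board retains the burden for Stage I.3.
Stage I.3 — burden on board; standard: the balance of probabilities (weight is at least 49).
    (d): 42 < 49 [not met]
  Not every element is met, so the board fails to carry Stage I.3.
So the shareholder prevails on this issue.
— Issue II —
At Stage II.1 the shareholder must meet a preponderance (weight is at least 50): on (e) the weight is 52 less the opposing 2 gives net 50, which does reach 50, so (e) meets the standard.
  Stage II.1 carried; the burden remains with the shareholder.
At Stage II.2 the shareholder must meet a preponderance (weight is at least 50): on (f) the weight is 87 less the opposing 37 gives net 50, which does reach 50, so (f) meets the standard.
  All elements met at the final stage.
Every stage carried; the shareholder prevails on this issue.
Per-issue: Issue I → shareholder; Issue II → shareholder. The shareholder must prevail on every issue; overall, the shareholder prevails.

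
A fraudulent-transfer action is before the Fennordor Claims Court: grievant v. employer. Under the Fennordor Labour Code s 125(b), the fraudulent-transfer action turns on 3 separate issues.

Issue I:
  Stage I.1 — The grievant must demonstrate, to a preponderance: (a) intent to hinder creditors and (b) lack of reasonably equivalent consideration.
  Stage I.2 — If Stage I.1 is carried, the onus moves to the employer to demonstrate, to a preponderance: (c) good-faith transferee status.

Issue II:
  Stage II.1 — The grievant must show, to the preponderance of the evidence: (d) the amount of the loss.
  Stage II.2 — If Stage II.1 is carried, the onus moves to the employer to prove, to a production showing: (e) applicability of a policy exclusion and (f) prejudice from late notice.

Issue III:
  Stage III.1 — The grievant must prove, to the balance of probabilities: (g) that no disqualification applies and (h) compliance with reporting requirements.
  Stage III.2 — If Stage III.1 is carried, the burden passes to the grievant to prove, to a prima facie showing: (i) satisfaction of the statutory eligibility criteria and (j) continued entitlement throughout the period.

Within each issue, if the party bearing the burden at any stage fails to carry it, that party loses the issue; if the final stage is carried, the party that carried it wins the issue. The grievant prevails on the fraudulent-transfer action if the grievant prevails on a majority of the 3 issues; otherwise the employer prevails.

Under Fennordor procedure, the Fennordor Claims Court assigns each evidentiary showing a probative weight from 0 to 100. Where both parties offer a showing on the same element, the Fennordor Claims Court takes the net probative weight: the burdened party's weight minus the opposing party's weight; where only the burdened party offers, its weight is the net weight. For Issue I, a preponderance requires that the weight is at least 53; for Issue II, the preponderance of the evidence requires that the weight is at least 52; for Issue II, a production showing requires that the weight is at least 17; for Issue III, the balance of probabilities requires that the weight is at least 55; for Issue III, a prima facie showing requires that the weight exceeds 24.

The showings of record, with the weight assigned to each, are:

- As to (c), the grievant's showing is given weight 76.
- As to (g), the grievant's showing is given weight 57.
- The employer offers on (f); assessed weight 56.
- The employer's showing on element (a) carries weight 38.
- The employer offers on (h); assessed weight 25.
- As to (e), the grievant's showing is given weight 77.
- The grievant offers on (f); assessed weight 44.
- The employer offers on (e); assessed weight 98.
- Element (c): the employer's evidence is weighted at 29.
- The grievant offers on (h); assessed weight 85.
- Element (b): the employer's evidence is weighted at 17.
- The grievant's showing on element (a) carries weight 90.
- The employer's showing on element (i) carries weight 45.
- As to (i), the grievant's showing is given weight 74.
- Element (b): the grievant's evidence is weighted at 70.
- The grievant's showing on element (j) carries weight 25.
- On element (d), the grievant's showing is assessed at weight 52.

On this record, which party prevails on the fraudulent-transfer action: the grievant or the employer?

grievant

— Issue I —
Stage I.1 (grievant, a preponderance, weight is at least 53): (a) net 90−38=52 < 53 — fails; (b) net 70−17=53 ≥ 53 — meets.
  Not every element is met, so the grievant fails to carry Stage I.1.
The employer prevails on this issue.
— Issue II —
Stage II.1 — burden on grievant; standard: the preponderance of the evidence (weight is at least 52).
    (d): 52 ≥ 52 [met]
  Stage II.1 is satisfied; the onus moves to the employer.
Stage II.2 — burden on employer; standard: a production showing (weight is at least 17).
    (e): 98 − 77 = 21 ≥ 17 [met]
    (f): 56 − 44 = 12 < 17 [not met]
  Not every element is met, so the employer fails to carry Stage II.2.
The analysis ends at Stage II.2; the grievant prevails on this issue.
— Issue III —
At Stage III.1 the grievant must meet the balance of probabilities (weight is at least 55): on (g) the weight is 57, ≥ 55, so (g) meets the standard; on (h) the weight is 85 less the opposing 25 gives net 60, which does reach 55, so (h) meets the standard.
  All elements met. The grievant retains the burden for Stage III.2.
At Stage III.2 the grievant must meet a prima facie showing (weight exceeds 24): on (i) the weight is 74 less the opposing 45 gives net 29, which does exceed 24, so (i) meets the standard; on (j) the weight is 25, which does exceed 24, so (j) meets the standard.
  All elements met at the final stage.
Every stage carried; the grievant prevails on this issue.
Per-issue: Issue I → employer; Issue II → grievant; Issue III → grievant. The grievant must prevail on a majority of issues; overall, the grievant prevails.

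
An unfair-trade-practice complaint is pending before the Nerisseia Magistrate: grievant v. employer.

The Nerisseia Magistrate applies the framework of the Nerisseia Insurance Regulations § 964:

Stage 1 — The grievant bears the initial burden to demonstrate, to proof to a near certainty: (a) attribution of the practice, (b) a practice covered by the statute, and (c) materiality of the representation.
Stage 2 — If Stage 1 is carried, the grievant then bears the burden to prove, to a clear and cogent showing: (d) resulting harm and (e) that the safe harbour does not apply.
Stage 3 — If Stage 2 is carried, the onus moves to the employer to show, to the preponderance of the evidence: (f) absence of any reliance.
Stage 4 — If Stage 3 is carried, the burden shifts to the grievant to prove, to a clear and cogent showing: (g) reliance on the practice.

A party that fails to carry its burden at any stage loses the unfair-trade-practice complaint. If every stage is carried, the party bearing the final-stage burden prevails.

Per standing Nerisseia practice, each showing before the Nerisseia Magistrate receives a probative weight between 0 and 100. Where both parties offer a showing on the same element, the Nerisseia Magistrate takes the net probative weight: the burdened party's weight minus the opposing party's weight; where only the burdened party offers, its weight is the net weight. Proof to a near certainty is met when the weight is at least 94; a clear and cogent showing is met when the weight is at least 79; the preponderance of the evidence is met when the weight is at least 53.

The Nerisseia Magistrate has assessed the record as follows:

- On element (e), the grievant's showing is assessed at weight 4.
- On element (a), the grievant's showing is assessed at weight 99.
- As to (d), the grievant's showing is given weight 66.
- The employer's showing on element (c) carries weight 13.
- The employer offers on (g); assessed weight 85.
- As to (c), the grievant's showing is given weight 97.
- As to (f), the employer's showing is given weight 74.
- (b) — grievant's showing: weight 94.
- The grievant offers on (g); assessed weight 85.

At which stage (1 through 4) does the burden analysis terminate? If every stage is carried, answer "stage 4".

Stage 1 — burden on grievant; standard: proof to a near certainty (weight is at least 94).
    (a): 99 ≥ 94 [met]
    (b): 94 ≥ 94 [met]
    (c): 97 − 13 = 84 < 94 [not met]
  The grievant does not carry Stage 1.
The analysis ends at Stage 1; the employer prevails.

stage 1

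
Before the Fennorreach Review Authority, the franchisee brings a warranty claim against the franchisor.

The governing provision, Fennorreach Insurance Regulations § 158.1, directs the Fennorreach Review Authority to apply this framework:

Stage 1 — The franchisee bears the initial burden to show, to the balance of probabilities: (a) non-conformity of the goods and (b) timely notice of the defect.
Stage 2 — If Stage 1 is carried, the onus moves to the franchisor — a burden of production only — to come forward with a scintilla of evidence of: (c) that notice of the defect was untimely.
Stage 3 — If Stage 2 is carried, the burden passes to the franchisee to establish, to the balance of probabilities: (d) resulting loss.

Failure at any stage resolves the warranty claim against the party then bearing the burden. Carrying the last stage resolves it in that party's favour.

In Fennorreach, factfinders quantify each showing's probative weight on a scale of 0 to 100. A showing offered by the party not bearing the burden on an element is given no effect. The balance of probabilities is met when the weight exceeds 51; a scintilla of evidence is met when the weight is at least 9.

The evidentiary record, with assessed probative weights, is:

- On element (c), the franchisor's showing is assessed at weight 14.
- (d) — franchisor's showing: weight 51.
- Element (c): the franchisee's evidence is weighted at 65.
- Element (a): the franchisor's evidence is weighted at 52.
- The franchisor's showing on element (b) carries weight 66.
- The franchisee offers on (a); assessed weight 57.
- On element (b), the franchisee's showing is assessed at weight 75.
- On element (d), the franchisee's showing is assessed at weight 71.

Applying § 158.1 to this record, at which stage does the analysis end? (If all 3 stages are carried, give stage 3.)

Stage 1 (franchisee, the balance of probabilities, weight exceeds 51): (a) 57 (franchisor's 52 disregarded) > 51 — meets; (b) 75 (franchisor's 66 disregarded) > 51 — meets.
  Stage 1 carried; the burden shifts to the franchisor.
Stage 2 (franchisor, a scintilla of evidence, weight is at least 9): (c) 14 (franchisee's 65 disregarded) ≥ 9 — meets.
  Stage 2 is satisfied; the onus moves to the franchisee.
Stage 3 (franchisee, the balance of probabilities, weight exceeds 51): (d) 71 (franchisor's 51 disregarded) > 51 — meets.
  The franchisee carries the last stage.
With every stage satisfied, the franchisee prevails.

stage 3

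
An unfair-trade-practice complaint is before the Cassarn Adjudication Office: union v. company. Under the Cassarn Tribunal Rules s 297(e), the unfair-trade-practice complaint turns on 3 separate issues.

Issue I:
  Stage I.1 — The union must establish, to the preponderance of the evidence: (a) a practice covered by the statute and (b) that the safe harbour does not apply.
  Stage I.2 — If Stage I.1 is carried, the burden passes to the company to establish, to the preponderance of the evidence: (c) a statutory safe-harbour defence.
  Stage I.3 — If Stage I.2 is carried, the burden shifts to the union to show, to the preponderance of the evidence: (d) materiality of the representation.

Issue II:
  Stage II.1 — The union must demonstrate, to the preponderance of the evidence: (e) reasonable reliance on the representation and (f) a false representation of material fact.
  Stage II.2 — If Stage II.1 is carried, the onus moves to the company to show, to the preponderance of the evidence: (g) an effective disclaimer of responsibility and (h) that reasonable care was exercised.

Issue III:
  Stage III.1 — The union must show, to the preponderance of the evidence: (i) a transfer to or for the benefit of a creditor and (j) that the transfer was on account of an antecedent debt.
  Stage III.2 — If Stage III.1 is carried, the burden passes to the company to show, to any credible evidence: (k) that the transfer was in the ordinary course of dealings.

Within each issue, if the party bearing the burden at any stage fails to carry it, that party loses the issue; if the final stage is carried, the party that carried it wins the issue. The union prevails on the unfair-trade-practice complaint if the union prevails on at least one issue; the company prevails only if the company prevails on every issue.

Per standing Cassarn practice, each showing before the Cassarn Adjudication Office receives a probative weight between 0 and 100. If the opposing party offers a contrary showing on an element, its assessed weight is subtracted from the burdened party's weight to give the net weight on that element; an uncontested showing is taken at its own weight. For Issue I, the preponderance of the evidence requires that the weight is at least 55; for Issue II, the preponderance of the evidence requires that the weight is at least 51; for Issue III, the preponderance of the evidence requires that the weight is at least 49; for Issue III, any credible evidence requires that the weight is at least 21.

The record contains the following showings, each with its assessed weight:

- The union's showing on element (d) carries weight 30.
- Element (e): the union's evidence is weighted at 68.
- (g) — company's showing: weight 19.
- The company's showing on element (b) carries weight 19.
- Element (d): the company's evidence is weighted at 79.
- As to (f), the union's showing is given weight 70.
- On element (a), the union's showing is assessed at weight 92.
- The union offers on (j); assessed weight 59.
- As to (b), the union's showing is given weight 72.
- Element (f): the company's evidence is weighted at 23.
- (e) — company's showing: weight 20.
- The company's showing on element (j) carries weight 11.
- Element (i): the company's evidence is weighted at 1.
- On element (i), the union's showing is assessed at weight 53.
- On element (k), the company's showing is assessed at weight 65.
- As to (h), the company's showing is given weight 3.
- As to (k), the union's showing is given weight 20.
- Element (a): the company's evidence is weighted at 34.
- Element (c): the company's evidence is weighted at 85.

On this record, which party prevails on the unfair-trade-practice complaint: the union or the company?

company

— Issue I —
Stage I.1 (union, the preponderance of the evidence, weight is at least 55): (a) net 92−34=58 ≥ 55 — meets; (b) net 72−19=53 < 55 — fails.
  Not every element is met, so the union fails to carry Stage I.1.
The company prevails on this issue.
— Issue II —
Stage II.1 (union, the preponderance of the evidence, weight is at least 51): (e) net 68−20=48 < 51 — fails; (f) net 70−23=47 < 51 — fails.
  The union does not carry Stage II.1.
So the company prevails on this issue.
— Issue III —
At Stage III.1 the union must meet the preponderance of the evidence (weight is at least 49): on (i) the weight is 53 less the opposing 1 gives net 52, ≥ 49, so (i) meets the standard; on (j) the weight is 59 less the opposing 11 gives net 48, which does not reach 49, so (j) does not meet the standard.
  The union does not carry Stage III.1.
The analysis ends at Stage III.1; the company prevails on this issue.
Per-issue: Issue I → company; Issue II → company; Issue III → company. The union must prevail on at least one issue; overall, the company prevails.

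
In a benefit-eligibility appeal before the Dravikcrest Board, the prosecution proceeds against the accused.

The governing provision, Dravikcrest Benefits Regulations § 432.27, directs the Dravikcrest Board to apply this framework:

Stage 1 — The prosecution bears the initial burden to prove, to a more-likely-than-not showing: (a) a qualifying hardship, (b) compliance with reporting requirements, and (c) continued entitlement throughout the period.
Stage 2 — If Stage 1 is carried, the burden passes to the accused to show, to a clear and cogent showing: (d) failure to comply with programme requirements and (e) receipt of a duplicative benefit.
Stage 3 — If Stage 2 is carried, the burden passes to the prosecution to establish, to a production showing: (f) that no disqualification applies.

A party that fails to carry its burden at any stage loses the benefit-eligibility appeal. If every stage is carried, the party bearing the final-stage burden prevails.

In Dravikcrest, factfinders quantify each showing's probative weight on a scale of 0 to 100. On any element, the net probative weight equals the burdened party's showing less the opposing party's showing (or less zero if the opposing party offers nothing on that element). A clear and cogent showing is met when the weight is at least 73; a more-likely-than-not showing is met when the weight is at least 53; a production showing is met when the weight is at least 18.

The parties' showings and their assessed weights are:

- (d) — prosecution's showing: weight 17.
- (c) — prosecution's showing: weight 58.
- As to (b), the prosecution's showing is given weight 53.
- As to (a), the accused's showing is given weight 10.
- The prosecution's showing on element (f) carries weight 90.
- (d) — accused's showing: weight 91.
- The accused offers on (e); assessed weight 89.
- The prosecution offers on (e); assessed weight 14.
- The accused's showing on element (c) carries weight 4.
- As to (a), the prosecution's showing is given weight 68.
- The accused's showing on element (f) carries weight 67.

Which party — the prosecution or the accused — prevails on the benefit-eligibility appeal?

At Stage 1 the prosecution must meet a more-likely-than-not showing (weight is at least 53): on (a) the weight is 68 less the opposing 10 gives net 58, ≥ 53, so (a) meets the standard; on (b) the weight is 53, which does reach 53, so (b) meets the standard; on (c) the weight is 58 less the opposing 4 gives net 54, ≥ 53, so (c) meets the standard.
  Stage 1 is satisfied; the onus moves to the accused.
At Stage 2 the accused must meet a clear and cogent showing (weight is at least 73): on (d) the weight is 91 less the opposing 17 gives net 74, which does reach 73, so (d) meets the standard; on (e) the weight is 89 less the opposing 14 gives net 75, ≥ 73, so (e) meets the standard.
  Stage 2 carried; the burden shifts to the prosecution.
At Stage 3 the prosecution must meet a production showing (weight is at least 18): on (f) the weight is 90 less the opposing 67 gives net 23, ≥ 18, so (f) meets the standard.
  Stage 3 carried; the final stage is satisfied.
All stages carried — the prosecution prevails.

prosecution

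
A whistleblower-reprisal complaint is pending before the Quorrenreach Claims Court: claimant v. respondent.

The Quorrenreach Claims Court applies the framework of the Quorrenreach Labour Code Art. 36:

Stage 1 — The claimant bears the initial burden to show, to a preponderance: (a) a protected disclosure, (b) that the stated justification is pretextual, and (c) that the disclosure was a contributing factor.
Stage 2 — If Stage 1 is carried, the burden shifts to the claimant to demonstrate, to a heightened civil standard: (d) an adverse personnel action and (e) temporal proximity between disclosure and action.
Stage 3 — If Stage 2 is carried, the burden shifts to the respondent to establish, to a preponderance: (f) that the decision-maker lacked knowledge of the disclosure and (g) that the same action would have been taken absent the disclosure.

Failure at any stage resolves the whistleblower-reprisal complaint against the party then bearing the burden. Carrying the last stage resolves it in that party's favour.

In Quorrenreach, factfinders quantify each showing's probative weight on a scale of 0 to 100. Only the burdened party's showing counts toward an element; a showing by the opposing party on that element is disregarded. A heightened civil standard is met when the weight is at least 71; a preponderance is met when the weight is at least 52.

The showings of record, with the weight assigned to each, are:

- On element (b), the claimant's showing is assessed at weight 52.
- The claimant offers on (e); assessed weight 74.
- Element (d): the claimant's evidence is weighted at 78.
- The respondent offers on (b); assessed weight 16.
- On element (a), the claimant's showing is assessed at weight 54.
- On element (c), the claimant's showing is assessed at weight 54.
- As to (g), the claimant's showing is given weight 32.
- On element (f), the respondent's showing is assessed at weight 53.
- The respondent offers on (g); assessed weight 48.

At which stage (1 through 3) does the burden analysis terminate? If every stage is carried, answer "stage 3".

Stage 1 (claimant, a preponderance, weight is at least 52): (a) 54 ≥ 52 — meets; (b) 52 (respondent's 16 disregarded) ≥ 52 — meets; (c) 54 ≥ 52 — meets.
  All elements met. The claimant retains the burden for Stage 2.
Stage 2 (claimant, a heightened civil standard, weight is at least 71): (d) 78 ≥ 71 — meets; (e) 74 ≥ 71 — meets.
  All elements met. The burden passes to the respondent.
Stage 3 (respondent, a preponderance, weight is at least 52): (f) 53 ≥ 52 — meets; (g) 48 (claimant's 32 disregarded) < 52 — fails.
  Stage 3 not carried; the respondent fails its burden.
The claimant prevails.

stage 3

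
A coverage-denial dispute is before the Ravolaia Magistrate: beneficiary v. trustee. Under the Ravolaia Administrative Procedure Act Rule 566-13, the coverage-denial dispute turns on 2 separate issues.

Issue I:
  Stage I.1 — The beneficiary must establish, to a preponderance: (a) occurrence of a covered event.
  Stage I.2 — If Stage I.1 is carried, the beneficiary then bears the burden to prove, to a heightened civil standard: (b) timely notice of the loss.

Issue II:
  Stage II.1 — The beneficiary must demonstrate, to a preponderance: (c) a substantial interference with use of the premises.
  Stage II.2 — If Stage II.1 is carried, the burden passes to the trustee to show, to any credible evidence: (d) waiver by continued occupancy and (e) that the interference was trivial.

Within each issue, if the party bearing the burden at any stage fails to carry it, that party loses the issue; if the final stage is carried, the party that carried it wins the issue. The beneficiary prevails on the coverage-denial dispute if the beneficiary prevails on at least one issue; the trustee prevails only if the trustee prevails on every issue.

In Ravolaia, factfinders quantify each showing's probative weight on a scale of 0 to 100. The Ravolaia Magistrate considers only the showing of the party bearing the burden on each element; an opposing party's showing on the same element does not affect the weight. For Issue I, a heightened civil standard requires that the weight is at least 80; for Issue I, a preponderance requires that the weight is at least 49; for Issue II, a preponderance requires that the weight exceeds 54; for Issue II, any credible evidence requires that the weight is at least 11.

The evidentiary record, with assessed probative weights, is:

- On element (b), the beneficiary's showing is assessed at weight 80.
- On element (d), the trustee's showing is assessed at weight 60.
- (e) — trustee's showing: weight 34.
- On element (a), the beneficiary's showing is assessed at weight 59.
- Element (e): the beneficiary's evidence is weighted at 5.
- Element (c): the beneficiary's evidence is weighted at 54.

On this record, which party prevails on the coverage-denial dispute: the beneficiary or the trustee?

beneficiary

— Issue I —
Stage I.1 (beneficiary, a preponderance, weight is at least 49): (a) 59 ≥ 49 — meets.
  All elements met. The beneficiary retains the burden for Stage I.2.
Stage I.2 (beneficiary, a heightened civil standard, weight is at least 80): (b) 80 ≥ 80 — meets.
  Stage I.2 carried; the final stage is satisfied.
All stages carried — the beneficiary prevails on this issue.
— Issue II —
Stage II.1 — burden on beneficiary; standard: a preponderance (weight exceeds 54).
    (c): 54 ≤ 54 [not met]
  Not every element is met, so the beneficiary fails to carry Stage II.1.
So the trustee prevails on this issue.
Per-issue: Issue I → beneficiary; Issue II → trustee. The beneficiary must prevail on at least one issue; overall, the beneficiary prevails.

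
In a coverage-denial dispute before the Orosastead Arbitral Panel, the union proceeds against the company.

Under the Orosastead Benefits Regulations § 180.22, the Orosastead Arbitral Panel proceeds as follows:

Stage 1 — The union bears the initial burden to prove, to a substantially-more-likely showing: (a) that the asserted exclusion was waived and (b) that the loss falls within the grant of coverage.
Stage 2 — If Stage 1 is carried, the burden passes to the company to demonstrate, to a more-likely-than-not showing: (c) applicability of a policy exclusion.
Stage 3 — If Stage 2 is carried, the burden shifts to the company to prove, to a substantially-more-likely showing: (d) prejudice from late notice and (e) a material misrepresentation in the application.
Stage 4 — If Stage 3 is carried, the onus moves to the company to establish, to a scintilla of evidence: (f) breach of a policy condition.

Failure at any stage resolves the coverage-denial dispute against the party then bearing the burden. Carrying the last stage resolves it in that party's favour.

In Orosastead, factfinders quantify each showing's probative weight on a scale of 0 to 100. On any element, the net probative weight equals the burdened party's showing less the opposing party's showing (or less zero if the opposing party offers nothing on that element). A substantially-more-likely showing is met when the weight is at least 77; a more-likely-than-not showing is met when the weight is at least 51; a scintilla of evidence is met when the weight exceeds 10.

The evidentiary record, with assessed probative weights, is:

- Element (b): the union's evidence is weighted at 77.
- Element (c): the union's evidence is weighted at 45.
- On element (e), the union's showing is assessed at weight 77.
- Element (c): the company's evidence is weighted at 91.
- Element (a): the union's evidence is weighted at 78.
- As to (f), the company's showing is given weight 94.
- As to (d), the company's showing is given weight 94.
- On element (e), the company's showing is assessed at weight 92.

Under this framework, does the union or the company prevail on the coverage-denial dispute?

union

At Stage 1 the union must meet a substantially-more-likely showing (weight is at least 77): on (a) the weight is 78, ≥ 77, so (a) meets the standard; on (b) the weight is 77, which does reach 77, so (b) meets the standard.
  Stage 1 is satisfied; the onus moves to the company.
At Stage 2 the company must meet a more-likely-than-not showing (weight is at least 51): on (c) the weight is 91 less the opposing 45 gives net 46, which does not reach 51, so (c) does not meet the standard.
  Not every element is met, so the company fails to carry Stage 2.
The union prevails.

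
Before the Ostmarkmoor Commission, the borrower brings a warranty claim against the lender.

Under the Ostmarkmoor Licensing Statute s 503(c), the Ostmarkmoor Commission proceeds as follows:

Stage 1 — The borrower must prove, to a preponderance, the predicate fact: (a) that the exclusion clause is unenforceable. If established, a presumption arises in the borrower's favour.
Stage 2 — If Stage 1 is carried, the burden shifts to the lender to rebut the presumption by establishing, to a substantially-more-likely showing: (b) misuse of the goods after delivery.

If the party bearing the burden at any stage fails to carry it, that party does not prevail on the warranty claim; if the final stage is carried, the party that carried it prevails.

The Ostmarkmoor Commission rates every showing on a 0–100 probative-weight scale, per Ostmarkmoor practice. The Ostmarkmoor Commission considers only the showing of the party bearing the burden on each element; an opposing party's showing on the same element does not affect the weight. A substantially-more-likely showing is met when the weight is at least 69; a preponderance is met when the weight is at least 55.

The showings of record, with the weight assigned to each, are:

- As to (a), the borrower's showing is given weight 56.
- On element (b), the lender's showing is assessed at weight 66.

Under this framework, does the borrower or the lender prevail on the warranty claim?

borrower

Stage 1 — burden on borrower; standard: a preponderance (weight is at least 55).
    (a): 56 ≥ 55 [met]
  All elements met. The burden passes to the lender.
Stage 2 — burden on lender; standard: a substantially-more-likely showing (weight is at least 69).
    (b): 66 < 69 [not met]
  The lender does not carry Stage 2.
The borrower prevails.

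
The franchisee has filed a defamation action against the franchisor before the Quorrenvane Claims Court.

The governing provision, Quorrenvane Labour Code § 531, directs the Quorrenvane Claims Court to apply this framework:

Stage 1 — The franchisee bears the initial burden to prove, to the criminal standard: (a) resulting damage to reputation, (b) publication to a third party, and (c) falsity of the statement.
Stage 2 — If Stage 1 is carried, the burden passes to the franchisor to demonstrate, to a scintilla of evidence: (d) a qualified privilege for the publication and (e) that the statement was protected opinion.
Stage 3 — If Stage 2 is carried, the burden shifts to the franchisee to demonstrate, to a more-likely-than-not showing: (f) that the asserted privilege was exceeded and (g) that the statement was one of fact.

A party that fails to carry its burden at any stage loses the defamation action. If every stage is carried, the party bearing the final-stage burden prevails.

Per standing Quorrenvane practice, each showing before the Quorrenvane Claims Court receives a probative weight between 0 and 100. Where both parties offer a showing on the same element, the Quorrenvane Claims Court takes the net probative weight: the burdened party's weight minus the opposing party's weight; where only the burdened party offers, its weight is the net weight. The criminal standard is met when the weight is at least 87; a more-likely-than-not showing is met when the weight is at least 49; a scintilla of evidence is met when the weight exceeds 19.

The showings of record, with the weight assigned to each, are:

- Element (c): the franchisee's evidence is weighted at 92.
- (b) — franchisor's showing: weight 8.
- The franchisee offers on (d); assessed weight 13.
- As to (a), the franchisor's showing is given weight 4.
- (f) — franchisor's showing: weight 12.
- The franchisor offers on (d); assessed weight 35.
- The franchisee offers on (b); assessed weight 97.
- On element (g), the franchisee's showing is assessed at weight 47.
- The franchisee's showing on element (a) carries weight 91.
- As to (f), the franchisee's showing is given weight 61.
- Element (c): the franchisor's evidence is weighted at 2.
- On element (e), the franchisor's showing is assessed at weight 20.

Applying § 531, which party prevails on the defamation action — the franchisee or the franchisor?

Stage 1 — burden on franchisee; standard: the criminal standard (weight is at least 87).
    (a): 91 − 4 = 87 ≥ 87 [met]
    (b): 97 − 8 = 89 ≥ 87 [met]
    (c): 92 − 2 = 90 ≥ 87 [met]
  Stage 1 carried; the burden shifts to the franchisor.
Stage 2 — burden on franchisor; standard: a scintilla of evidence (weight exceeds 19).
    (d): 35 − 13 = 22 > 19 [met]
    (e): 20 > 19 [met]
  All elements met. The burden passes to the franchisee.
Stage 3 — burden on franchisee; standard: a more-likely-than-not showing (weight is at least 49).
    (f): 61 − 12 = 49 ≥ 49 [met]
    (g): 47 < 49 [not met]
  The franchisee does not carry Stage 3.
The franchisor prevails.

franchisor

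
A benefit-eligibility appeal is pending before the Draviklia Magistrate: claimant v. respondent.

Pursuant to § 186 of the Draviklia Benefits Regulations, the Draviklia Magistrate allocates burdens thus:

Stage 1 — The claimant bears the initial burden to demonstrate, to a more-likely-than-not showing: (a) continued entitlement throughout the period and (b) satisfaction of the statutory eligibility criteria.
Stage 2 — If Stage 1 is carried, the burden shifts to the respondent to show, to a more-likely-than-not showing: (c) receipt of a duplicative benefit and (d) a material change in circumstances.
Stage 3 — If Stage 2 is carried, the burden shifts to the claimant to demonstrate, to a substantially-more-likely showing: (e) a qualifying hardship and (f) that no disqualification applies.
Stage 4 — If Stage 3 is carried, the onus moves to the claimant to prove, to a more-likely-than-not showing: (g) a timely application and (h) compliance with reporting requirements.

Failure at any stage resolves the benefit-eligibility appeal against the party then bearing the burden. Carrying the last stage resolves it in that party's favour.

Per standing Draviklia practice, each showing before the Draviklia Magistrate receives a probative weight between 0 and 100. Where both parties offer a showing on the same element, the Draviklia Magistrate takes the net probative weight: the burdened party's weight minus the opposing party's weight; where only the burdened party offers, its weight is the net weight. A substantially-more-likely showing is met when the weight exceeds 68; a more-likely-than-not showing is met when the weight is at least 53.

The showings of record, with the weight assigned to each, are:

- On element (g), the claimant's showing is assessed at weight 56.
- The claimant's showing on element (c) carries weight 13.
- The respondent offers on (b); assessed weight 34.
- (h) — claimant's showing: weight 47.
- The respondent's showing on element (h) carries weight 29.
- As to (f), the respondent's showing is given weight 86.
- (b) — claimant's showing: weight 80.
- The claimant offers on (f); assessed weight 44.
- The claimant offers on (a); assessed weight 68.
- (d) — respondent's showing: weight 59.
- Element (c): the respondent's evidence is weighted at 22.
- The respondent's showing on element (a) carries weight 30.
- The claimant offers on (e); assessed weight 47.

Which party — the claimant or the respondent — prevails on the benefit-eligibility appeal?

Stage 1 — burden on claimant; standard: a more-likely-than-not showing (weight is at least 53).
    (a): 68 − 30 = 38 < 53 [not met]
    (b): 80 − 34 = 46 < 53 [not met]
  Stage 1 not carried; the claimant fails its burden.
The analysis ends at Stage 1; the respondent prevails.

respondent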